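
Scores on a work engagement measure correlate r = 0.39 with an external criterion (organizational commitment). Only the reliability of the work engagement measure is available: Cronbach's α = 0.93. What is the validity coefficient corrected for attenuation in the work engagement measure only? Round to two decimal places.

Single correction: r_c = r_obs / √r_xx = 0.39 / √0.93 = 0.39 / 0.9644 ≈ 0.40.

0.40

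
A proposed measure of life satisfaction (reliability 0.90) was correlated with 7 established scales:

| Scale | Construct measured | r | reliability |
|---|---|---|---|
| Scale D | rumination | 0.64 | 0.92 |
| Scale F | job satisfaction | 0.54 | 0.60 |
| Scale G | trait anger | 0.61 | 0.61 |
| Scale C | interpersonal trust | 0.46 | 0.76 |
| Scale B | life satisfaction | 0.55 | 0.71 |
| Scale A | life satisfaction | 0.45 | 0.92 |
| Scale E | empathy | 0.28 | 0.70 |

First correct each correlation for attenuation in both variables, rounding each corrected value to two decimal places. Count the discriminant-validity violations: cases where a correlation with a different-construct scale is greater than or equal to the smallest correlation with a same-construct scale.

Disattenuated r (r / √(r_scale · r_new)):
  Scale D (disc): 0.64 / √(0.92·0.90) = 0.70
  Scale F (disc): 0.54 / √(0.60·0.90) = 0.73
  Scale G (disc): 0.61 / √(0.61·0.90) = 0.82
  Scale C (disc): 0.46 / √(0.76·0.90) = 0.56
  Scale B (conv): 0.55 / √(0.71·0.90) = 0.69
  Scale A (conv): 0.45 / √(0.92·0.90) = 0.49
  Scale E (disc): 0.28 / √(0.70·0.90) = 0.35
Smallest convergent = 0.49. Discriminant values: 0.70, 0.73, 0.82, 0.56, 0.35; count ≥ 0.49 → 4.

4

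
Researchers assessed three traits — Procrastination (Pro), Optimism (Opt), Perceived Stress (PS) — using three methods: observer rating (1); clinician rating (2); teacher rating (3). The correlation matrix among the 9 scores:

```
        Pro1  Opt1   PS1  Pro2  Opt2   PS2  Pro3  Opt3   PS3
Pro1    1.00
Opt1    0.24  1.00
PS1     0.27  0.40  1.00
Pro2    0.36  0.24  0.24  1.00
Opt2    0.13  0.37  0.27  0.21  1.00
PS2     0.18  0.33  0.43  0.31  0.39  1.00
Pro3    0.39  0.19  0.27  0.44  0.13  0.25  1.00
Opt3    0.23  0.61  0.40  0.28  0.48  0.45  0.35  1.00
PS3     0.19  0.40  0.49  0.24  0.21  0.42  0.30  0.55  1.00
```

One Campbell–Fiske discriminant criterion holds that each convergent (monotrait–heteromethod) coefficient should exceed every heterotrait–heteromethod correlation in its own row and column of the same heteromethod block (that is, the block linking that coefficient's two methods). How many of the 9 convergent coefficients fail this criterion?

Checking each validity diagonal entry against its comparison values:
Pro (methods 1·2): 0.36 vs {0.13, 0.24, 0.18, 0.24} → pass.
Pro (methods 1·3): 0.39 vs {0.23, 0.19, 0.19, 0.27} → pass.
Pro (methods 2·3): 0.44 vs {0.28, 0.13, 0.24, 0.25} → pass.
Opt (methods 1·2): 0.37 vs {0.24, 0.13, 0.33, 0.27} → pass.
Opt (methods 1·3): 0.61 vs {0.19, 0.23, 0.40, 0.40} → pass.
Opt (methods 2·3): 0.48 vs {0.13, 0.28, 0.21, 0.45} → pass.
PS (methods 1·2): 0.43 vs {0.24, 0.18, 0.27, 0.33} → pass.
PS (methods 1·3): 0.49 vs {0.27, 0.19, 0.40, 0.40} → pass.
PS (methods 2·3): 0.42 vs {0.25, 0.24, 0.45, 0.21} → fail.
1 of 9 fail.

1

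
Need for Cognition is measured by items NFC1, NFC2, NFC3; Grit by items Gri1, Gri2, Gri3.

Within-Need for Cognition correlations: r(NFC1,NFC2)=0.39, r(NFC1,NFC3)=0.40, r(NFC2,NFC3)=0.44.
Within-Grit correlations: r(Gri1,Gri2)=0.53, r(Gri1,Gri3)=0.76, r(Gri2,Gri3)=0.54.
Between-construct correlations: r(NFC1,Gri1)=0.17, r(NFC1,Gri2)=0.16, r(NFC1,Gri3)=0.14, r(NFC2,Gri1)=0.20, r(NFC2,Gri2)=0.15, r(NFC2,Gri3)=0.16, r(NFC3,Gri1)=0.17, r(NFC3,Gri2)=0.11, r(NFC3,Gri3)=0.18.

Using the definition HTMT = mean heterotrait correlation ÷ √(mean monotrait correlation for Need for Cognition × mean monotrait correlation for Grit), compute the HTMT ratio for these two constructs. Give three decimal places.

0.320

Mean between = 1.44/9 = 0.1600.
Mean within-NFC = 1.23/3 = 0.4100; mean within-Gri = 1.83/3 = 0.6100.
Geometric mean = √(0.4100 × 0.6100) = 0.5001.
HTMT = 0.1600 / 0.5001 = 0.320.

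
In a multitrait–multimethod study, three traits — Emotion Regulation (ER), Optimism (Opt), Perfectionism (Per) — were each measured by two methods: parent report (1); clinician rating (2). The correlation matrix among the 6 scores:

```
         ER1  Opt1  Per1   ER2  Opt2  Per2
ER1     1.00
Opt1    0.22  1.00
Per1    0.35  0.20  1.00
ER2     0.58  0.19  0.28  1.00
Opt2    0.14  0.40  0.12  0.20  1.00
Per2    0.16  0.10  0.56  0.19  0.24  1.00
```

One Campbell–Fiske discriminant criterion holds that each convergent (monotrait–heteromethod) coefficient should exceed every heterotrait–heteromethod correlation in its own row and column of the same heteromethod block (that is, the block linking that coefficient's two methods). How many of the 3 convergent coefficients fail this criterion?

0

Each convergent coefficient versus the relevant comparison correlations:
ER (methods 1·2): 0.58 vs {0.14, 0.19, 0.16, 0.28} → pass.
Opt (methods 1·2): 0.40 vs {0.19, 0.14, 0.10, 0.12} → pass.
Per (methods 1·2): 0.56 vs {0.28, 0.16, 0.12, 0.10} → pass.
0 of 3 fail.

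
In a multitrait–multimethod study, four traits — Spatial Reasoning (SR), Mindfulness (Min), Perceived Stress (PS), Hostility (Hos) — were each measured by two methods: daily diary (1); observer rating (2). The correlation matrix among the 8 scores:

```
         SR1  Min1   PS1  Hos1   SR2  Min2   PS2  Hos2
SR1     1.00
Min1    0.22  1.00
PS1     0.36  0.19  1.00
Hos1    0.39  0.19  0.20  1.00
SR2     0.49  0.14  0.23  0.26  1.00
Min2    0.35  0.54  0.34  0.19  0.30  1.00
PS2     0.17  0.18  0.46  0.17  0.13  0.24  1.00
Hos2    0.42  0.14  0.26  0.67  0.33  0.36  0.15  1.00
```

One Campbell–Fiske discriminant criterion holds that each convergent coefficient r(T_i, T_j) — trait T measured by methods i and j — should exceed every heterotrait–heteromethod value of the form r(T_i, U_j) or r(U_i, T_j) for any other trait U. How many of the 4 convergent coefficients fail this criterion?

Checking each validity diagonal entry against its comparison values:
SR (methods 1·2): 0.49 vs {0.35, 0.14, 0.17, 0.23, 0.42, 0.26} → pass.
Min (methods 1·2): 0.54 vs {0.14, 0.35, 0.18, 0.34, 0.14, 0.19} → pass.
PS (methods 1·2): 0.46 vs {0.23, 0.17, 0.34, 0.18, 0.26, 0.17} → pass.
Hos (methods 1·2): 0.67 vs {0.26, 0.42, 0.19, 0.14, 0.17, 0.26} → pass.
0 of 4 fail.

0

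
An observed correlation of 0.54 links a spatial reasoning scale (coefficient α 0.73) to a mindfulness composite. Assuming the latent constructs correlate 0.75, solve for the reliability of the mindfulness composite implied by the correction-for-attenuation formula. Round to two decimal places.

r_true = r_obs / √(r_xx · r_yy) ⇒ 0.75 = 0.54 / √(0.73 · r_yy).
√(0.73 · r_yy) = 0.54 / 0.75 = 0.7200; 0.73 · r_yy = 0.5184; r_yy = 0.5184 / 0.73 ≈ 0.71.

0.71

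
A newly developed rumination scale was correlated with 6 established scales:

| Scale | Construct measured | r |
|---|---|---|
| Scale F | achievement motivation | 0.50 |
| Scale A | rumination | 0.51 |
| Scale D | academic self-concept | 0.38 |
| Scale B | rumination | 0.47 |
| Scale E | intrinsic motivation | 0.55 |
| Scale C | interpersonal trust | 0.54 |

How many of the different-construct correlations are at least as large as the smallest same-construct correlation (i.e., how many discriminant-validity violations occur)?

3

Convergent (same construct = rumination): Scale A, Scale B.
Smallest convergent = 0.47. Discriminant values: 0.50, 0.38, 0.55, 0.54; count ≥ 0.47 → 3.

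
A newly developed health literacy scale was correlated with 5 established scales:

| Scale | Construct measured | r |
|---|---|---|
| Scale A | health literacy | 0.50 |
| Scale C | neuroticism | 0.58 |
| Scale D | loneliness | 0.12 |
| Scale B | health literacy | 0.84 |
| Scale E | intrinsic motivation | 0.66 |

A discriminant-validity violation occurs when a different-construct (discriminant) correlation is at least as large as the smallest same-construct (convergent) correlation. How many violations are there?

2

Convergent (same construct = health literacy): Scale A, Scale B.
Smallest convergent = 0.50. Discriminant values: 0.58, 0.12, 0.66; count ≥ 0.50 → 2.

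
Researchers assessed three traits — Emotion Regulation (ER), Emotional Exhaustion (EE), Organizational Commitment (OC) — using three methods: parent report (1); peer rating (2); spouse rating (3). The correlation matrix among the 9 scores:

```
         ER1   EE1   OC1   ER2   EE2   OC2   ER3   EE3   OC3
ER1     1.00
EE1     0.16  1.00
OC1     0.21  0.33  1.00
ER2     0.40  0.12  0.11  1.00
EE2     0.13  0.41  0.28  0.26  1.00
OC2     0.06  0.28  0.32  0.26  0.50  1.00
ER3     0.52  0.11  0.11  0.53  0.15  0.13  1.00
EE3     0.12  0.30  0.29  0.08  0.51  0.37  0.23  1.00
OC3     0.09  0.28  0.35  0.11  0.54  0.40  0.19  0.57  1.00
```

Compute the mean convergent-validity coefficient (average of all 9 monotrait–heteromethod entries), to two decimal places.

0.42

Convergent values: 0.40, 0.52, 0.53, 0.41, 0.30, 0.51, 0.32, 0.35, 0.40; mean = 3.74/9 = 0.42.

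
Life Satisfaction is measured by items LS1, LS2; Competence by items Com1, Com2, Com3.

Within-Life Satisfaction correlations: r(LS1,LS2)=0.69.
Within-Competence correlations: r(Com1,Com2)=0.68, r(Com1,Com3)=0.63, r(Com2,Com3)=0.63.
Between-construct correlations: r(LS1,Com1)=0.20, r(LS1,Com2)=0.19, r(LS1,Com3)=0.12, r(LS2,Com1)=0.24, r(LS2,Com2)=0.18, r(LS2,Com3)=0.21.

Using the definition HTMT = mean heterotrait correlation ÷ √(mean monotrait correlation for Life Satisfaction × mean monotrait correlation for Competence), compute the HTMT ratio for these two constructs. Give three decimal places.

Mean between = 1.14/6 = 0.1900.
Mean within-LS = 0.69/1 = 0.6900; mean within-Com = 1.94/3 = 0.6467.
Geometric mean = √(0.6900 × 0.6467) = 0.6680.
HTMT = 0.1900 / 0.6680 = 0.284.

0.284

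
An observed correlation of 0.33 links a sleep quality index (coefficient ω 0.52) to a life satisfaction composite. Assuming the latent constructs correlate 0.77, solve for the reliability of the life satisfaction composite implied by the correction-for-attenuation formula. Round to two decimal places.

r_true = r_obs / √(r_xx · r_yy) ⇒ 0.77 = 0.33 / √(0.52 · r_yy).
√(0.52 · r_yy) = 0.33 / 0.77 = 0.4286; 0.52 · r_yy = 0.1837; r_yy = 0.1837 / 0.52 ≈ 0.35.

0.35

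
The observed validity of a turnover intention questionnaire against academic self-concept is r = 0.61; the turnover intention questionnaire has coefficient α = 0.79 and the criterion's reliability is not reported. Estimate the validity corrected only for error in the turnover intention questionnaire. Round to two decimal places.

Single correction: r_c = r_obs / √r_xx = 0.61 / √0.79 = 0.61 / 0.8888 ≈ 0.69.

0.69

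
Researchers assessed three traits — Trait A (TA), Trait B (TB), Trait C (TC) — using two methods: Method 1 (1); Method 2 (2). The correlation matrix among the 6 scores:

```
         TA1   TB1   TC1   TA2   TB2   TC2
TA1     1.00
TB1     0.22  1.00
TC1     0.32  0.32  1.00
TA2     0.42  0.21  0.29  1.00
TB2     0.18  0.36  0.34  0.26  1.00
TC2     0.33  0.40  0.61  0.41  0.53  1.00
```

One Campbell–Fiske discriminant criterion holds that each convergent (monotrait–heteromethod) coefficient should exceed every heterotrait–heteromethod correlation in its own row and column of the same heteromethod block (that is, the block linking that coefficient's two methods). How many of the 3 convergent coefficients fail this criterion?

1

Checking each validity diagonal entry against its comparison values:
TA (methods 1·2): 0.42 vs {0.18, 0.21, 0.33, 0.29} → pass.
TB (methods 1·2): 0.36 vs {0.21, 0.18, 0.40, 0.34} → fail.
TC (methods 1·2): 0.61 vs {0.29, 0.33, 0.34, 0.40} → pass.
1 of 3 fail.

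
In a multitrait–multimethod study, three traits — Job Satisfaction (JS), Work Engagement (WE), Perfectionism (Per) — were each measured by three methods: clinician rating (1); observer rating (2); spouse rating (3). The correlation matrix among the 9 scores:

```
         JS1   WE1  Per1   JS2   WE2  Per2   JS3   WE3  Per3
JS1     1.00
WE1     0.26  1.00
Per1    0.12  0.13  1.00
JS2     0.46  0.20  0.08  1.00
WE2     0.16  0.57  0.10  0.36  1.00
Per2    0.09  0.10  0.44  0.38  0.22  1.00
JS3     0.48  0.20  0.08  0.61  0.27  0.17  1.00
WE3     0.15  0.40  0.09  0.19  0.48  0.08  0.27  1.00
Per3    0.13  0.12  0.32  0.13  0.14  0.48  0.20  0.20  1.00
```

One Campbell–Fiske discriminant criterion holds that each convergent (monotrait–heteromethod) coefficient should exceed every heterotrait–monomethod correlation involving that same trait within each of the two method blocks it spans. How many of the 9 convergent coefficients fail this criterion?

Checking each validity diagonal entry against its comparison values:
JS (methods 1·2): 0.46 vs {0.26, 0.36, 0.12, 0.38} → pass.
JS (methods 1·3): 0.48 vs {0.26, 0.27, 0.12, 0.20} → pass.
JS (methods 2·3): 0.61 vs {0.36, 0.27, 0.38, 0.20} → pass.
WE (methods 1·2): 0.57 vs {0.26, 0.36, 0.13, 0.22} → pass.
WE (methods 1·3): 0.40 vs {0.26, 0.27, 0.13, 0.20} → pass.
WE (methods 2·3): 0.48 vs {0.36, 0.27, 0.22, 0.20} → pass.
Per (methods 1·2): 0.44 vs {0.12, 0.38, 0.13, 0.22} → pass.
Per (methods 1·3): 0.32 vs {0.12, 0.20, 0.13, 0.20} → pass.
Per (methods 2·3): 0.48 vs {0.38, 0.20, 0.22, 0.20} → pass.
0 of 9 fail.

0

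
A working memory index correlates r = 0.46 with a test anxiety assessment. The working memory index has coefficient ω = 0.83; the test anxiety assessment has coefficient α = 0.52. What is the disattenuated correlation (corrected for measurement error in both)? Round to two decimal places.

r_true = r_obs / √(r_xx · r_yy) = 0.46 / √(0.83 × 0.52) = 0.46 / √0.4316 = 0.46 / 0.6570 ≈ 0.70.

0.70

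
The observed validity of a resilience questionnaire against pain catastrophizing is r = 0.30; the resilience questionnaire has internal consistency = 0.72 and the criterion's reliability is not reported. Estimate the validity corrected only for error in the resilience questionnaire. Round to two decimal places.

Single correction: r_c = r_obs / √r_xx = 0.30 / √0.72 = 0.30 / 0.8485 ≈ 0.35.

0.35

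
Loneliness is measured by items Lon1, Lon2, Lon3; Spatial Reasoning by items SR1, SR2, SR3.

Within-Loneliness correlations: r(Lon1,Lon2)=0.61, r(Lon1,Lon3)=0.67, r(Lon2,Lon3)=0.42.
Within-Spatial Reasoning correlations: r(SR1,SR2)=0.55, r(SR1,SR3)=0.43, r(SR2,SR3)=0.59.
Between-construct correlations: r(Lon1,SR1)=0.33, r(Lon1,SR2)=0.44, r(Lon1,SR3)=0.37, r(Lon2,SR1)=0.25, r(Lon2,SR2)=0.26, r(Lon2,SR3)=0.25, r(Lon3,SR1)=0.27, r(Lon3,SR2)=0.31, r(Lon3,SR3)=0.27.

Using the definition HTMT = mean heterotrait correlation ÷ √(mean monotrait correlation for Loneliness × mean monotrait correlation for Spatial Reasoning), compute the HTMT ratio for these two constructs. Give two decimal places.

Mean between = 2.75/9 = 0.3056.
Mean within-Lon = 1.70/3 = 0.5667; mean within-SR = 1.57/3 = 0.5233.
Geometric mean = √(0.5667 × 0.5233) = 0.5446.
HTMT = 0.3056 / 0.5446 = 0.56.

0.56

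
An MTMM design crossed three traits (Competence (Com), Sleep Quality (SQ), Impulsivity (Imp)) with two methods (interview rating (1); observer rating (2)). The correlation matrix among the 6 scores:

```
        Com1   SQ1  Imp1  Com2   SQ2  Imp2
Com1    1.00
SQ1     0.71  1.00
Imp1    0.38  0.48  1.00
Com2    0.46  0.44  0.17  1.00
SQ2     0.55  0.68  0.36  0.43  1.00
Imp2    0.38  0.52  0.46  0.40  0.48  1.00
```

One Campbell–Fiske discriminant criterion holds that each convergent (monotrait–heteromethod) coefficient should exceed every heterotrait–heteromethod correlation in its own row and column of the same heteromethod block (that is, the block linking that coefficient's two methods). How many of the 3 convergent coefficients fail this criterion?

Checking each validity diagonal entry against its comparison values:
Com (methods 1·2): 0.46 vs {0.55, 0.44, 0.38, 0.17} → fail.
SQ (methods 1·2): 0.68 vs {0.44, 0.55, 0.52, 0.36} → pass.
Imp (methods 1·2): 0.46 vs {0.17, 0.38, 0.36, 0.52} → fail.
2 of 3 fail.

2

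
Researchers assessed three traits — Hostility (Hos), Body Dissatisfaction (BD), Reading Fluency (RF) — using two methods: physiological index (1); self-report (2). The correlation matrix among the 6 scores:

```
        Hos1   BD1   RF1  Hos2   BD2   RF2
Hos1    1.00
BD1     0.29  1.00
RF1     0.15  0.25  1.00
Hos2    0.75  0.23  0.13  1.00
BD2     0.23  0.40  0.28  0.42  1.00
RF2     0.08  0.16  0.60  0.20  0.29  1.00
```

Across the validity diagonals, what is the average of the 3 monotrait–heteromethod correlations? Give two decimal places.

0.58

Convergent values: 0.75, 0.40, 0.60; mean = 1.75/3 = 0.58.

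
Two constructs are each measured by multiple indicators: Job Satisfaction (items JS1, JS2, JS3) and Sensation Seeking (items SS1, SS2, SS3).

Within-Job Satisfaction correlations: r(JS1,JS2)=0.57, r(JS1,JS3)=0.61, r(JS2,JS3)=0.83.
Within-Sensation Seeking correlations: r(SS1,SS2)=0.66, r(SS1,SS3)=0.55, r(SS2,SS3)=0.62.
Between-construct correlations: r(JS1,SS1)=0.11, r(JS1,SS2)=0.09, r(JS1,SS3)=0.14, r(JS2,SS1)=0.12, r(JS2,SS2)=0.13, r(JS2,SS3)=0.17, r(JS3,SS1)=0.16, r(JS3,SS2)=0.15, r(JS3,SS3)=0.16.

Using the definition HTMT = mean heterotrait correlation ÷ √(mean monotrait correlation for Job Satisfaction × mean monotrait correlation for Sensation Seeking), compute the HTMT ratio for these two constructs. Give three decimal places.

Between-construct mean = 1.23/9 = 0.1367.
Mean within-JS = 2.01/3 = 0.6700; mean within-SS = 1.83/3 = 0.6100.
Geometric mean = √(0.6700 × 0.6100) = 0.6393.
HTMT = 0.1367 / 0.6393 = 0.214.

0.214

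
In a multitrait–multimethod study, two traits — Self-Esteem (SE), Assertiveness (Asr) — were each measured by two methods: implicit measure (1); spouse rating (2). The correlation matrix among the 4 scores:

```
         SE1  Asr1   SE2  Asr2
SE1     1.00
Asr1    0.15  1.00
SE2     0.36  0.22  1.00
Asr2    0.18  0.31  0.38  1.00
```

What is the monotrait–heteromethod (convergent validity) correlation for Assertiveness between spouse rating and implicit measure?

0.31

Same trait (Asr), different methods: r(Asr2, Asr1) = 0.31.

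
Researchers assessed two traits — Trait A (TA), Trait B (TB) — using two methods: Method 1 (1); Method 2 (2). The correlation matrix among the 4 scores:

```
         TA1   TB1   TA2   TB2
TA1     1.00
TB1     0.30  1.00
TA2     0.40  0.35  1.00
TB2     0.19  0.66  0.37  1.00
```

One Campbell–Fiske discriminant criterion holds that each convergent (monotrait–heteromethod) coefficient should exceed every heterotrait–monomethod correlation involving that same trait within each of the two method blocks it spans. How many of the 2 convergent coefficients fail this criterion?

0

Checking each validity diagonal entry against its comparison values:
TA (methods 1·2): 0.40 vs {0.30, 0.37} → pass.
TB (methods 1·2): 0.66 vs {0.30, 0.37} → pass.
0 of 2 fail.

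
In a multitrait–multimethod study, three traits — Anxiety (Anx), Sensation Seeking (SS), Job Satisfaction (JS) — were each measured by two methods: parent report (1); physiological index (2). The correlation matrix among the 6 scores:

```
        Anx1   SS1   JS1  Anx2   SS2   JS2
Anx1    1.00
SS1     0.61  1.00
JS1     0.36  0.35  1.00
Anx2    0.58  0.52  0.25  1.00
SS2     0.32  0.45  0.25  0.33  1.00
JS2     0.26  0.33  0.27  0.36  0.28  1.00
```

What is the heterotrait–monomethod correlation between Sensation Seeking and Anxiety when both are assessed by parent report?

0.61

Different traits, same method: r(SS1, Anx1) = 0.61.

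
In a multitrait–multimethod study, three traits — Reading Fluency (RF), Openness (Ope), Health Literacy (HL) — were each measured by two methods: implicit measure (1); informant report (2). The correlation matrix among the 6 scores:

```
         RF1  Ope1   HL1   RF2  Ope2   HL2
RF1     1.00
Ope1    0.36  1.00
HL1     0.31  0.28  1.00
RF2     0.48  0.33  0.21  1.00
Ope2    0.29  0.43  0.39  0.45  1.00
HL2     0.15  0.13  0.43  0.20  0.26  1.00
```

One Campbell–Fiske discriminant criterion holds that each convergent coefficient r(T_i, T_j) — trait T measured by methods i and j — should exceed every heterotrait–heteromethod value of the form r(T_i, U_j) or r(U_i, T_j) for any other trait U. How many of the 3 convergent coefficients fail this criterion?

Each convergent coefficient versus the relevant comparison correlations:
RF (methods 1·2): 0.48 vs {0.29, 0.33, 0.15, 0.21} → pass.
Ope (methods 1·2): 0.43 vs {0.33, 0.29, 0.13, 0.39} → pass.
HL (methods 1·2): 0.43 vs {0.21, 0.15, 0.39, 0.13} → pass.
0 of 3 fail.

0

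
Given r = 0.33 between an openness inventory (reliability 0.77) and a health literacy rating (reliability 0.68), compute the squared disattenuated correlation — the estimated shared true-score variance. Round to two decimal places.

Disattenuated r = 0.33 / √(0.77 × 0.68) = 0.33 / 0.7236 = 0.4561.
Shared true-score variance = 0.4561² = 0.2080 ≈ 0.21.

0.21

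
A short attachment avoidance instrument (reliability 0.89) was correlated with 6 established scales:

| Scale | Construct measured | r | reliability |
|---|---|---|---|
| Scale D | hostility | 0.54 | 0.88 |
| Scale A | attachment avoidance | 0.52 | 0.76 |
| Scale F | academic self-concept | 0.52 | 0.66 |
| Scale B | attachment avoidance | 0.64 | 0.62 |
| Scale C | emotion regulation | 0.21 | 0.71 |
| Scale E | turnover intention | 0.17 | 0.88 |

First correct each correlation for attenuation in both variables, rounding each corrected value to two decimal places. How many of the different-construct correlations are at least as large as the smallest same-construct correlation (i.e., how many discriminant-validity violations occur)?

Disattenuated r (r / √(r_scale · r_new)):
  Scale D (disc): 0.54 / √(0.88·0.89) = 0.61
  Scale A (conv): 0.52 / √(0.76·0.89) = 0.63
  Scale F (disc): 0.52 / √(0.66·0.89) = 0.68
  Scale B (conv): 0.64 / √(0.62·0.89) = 0.86
  Scale C (disc): 0.21 / √(0.71·0.89) = 0.26
  Scale E (disc): 0.17 / √(0.88·0.89) = 0.19
Smallest convergent = 0.63. Discriminant values: 0.61, 0.68, 0.26, 0.19; count ≥ 0.63 → 1.

1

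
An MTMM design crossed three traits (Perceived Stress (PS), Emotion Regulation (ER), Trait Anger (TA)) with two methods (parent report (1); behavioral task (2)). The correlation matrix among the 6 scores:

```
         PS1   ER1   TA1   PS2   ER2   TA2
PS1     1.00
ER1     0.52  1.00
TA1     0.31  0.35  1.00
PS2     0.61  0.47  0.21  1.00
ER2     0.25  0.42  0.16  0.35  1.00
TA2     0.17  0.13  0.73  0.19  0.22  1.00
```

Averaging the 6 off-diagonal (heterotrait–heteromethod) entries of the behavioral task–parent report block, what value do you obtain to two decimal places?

HTHM values (method 2 × method 1): 0.47, 0.21, 0.25, 0.16, 0.17, 0.13; mean = 1.39/6 = 0.23.

0.23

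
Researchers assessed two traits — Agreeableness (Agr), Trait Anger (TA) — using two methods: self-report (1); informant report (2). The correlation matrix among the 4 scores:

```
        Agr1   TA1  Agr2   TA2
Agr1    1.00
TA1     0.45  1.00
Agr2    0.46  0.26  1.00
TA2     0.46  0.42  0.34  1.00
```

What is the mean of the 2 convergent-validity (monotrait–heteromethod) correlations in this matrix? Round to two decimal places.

0.44

Convergent values: 0.46, 0.42; mean = 0.88/2 = 0.44.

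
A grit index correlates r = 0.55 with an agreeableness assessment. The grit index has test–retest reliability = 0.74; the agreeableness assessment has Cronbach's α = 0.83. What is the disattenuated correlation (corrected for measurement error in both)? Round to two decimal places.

r_true = r_obs / √(r_xx · r_yy) = 0.55 / √(0.74 × 0.83) = 0.55 / √0.6142 = 0.55 / 0.7837 ≈ 0.70.

0.70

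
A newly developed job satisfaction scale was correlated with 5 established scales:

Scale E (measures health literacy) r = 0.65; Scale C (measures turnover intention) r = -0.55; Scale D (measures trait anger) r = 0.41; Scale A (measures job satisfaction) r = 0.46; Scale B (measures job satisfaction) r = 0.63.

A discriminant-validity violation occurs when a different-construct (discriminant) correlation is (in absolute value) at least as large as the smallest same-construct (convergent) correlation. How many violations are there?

Convergent (same construct = job satisfaction): Scale A, Scale B.
Smallest convergent = 0.46. Discriminant |r|: 0.65, 0.55, 0.41; count ≥ 0.46 → 2.

2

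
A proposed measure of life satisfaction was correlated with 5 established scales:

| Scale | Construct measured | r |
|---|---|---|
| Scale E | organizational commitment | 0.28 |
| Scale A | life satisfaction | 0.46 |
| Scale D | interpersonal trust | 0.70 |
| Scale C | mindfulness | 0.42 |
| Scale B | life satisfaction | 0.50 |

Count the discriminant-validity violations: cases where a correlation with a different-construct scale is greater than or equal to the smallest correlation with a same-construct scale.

1

Convergent (same construct = life satisfaction): Scale A, Scale B.
Smallest convergent = 0.46. Discriminant values: 0.28, 0.70, 0.42; count ≥ 0.46 → 1.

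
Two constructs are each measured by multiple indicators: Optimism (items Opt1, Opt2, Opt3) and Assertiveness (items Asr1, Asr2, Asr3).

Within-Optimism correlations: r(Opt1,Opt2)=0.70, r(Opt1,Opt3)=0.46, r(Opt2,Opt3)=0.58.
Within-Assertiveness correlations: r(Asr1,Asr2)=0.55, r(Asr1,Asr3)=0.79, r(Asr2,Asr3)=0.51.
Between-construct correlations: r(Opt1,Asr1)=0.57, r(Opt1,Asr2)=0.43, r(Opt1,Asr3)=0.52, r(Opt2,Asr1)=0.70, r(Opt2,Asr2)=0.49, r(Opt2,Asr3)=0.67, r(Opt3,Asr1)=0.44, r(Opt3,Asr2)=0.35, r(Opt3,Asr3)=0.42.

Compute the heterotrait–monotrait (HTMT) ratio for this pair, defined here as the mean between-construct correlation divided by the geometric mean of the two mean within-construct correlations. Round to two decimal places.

0.85

Between-construct mean = 4.59/9 = 0.5100.
Mean within-Opt = 1.74/3 = 0.5800; mean within-Asr = 1.85/3 = 0.6167.
Geometric mean = √(0.5800 × 0.6167) = 0.5981.
HTMT = 0.5100 / 0.5981 = 0.85.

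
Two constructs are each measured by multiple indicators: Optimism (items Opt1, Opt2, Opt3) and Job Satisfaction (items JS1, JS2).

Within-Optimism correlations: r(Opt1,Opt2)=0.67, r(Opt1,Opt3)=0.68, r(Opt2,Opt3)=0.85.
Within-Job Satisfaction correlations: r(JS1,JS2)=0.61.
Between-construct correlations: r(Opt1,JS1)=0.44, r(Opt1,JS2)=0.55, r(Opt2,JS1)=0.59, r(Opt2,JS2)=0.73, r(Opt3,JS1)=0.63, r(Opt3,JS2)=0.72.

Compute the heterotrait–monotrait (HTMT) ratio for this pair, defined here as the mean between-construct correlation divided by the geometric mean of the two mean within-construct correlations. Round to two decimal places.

Between-construct mean = 3.66/6 = 0.6100.
Mean within-Opt = 2.20/3 = 0.7333; mean within-JS = 0.61/1 = 0.6100.
Geometric mean = √(0.7333 × 0.6100) = 0.6688.
HTMT = 0.6100 / 0.6688 = 0.91.

0.91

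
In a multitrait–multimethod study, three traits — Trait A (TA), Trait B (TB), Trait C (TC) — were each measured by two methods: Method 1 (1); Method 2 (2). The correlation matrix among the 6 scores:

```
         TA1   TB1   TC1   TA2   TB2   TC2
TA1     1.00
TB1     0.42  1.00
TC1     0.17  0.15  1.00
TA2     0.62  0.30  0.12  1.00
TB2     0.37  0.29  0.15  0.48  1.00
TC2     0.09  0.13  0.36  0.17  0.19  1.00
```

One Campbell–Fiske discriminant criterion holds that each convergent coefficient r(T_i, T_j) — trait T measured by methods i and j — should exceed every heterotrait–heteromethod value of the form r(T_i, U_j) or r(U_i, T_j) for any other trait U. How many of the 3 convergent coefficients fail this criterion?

1

Checking each validity diagonal entry against its comparison values:
TA (methods 1·2): 0.62 vs {0.37, 0.30, 0.09, 0.12} → pass.
TB (methods 1·2): 0.29 vs {0.30, 0.37, 0.13, 0.15} → fail.
TC (methods 1·2): 0.36 vs {0.12, 0.09, 0.15, 0.13} → pass.
1 of 3 fail.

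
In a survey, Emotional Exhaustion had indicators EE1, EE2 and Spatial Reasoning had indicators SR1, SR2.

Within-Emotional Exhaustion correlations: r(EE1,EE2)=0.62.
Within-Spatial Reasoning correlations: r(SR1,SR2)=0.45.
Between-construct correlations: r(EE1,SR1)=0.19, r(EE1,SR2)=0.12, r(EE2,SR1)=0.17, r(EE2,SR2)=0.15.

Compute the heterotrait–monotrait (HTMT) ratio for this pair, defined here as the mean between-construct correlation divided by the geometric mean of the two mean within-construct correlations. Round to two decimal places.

Mean heterotrait r = 0.63/4 = 0.1575.
Mean within-EE = 0.62/1 = 0.6200; mean within-SR = 0.45/1 = 0.4500.
Geometric mean = √(0.6200 × 0.4500) = 0.5282.
HTMT = 0.1575 / 0.5282 = 0.30.

0.30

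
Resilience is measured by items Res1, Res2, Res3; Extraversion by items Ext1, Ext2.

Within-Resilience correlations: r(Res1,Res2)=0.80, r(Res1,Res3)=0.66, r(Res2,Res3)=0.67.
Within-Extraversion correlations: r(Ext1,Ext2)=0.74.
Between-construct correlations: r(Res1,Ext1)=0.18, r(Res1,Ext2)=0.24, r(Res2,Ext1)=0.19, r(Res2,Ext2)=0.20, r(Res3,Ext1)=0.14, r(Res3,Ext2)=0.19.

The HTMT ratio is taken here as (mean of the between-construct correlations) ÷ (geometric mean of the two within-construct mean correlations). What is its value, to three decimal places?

0.262

Between-construct mean = 1.14/6 = 0.1900.
Mean within-Res = 2.13/3 = 0.7100; mean within-Ext = 0.74/1 = 0.7400.
Geometric mean = √(0.7100 × 0.7400) = 0.7248.
HTMT = 0.1900 / 0.7248 = 0.262.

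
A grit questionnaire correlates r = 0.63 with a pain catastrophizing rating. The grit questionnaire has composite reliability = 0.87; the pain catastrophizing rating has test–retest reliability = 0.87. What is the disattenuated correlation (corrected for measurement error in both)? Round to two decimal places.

0.72

r_true = r_obs / √(r_xx · r_yy) = 0.63 / √(0.87 × 0.87) = 0.63 / √0.7569 = 0.63 / 0.8700 ≈ 0.72.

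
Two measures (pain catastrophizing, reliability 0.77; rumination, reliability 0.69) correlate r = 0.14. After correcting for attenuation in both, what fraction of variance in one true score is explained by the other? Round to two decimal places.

0.04

Disattenuated r = 0.14 / √(0.77 × 0.69) = 0.14 / 0.7289 = 0.1921.
Shared true-score variance = 0.1921² = 0.0369 ≈ 0.04.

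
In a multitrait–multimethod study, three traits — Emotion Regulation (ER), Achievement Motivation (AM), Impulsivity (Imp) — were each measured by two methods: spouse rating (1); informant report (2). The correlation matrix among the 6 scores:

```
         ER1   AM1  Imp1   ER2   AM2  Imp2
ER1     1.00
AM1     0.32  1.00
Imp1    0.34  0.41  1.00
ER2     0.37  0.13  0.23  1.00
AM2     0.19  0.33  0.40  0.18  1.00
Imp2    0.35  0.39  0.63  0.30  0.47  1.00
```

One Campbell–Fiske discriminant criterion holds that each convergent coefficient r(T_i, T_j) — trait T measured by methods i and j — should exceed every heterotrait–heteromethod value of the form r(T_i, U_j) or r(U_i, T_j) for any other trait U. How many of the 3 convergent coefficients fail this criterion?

Checking each validity diagonal entry against its comparison values:
ER (methods 1·2): 0.37 vs {0.19, 0.13, 0.35, 0.23} → pass.
AM (methods 1·2): 0.33 vs {0.13, 0.19, 0.39, 0.40} → fail.
Imp (methods 1·2): 0.63 vs {0.23, 0.35, 0.40, 0.39} → pass.
1 of 3 fail.

1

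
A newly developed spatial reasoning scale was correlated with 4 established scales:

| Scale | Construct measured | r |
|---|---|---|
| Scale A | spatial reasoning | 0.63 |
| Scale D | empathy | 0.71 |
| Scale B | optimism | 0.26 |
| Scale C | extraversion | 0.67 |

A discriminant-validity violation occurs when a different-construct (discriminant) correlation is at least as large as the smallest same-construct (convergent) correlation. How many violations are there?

2

Convergent (same construct = spatial reasoning): Scale A.
Smallest convergent = 0.63. Discriminant values: 0.71, 0.26, 0.67; count ≥ 0.63 → 2.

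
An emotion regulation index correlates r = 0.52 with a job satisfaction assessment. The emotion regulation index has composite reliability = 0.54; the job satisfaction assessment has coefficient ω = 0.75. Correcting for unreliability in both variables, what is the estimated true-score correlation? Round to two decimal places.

0.82

r_true = r_obs / √(r_xx · r_yy) = 0.52 / √(0.54 × 0.75) = 0.52 / √0.4050 = 0.52 / 0.6364 ≈ 0.82.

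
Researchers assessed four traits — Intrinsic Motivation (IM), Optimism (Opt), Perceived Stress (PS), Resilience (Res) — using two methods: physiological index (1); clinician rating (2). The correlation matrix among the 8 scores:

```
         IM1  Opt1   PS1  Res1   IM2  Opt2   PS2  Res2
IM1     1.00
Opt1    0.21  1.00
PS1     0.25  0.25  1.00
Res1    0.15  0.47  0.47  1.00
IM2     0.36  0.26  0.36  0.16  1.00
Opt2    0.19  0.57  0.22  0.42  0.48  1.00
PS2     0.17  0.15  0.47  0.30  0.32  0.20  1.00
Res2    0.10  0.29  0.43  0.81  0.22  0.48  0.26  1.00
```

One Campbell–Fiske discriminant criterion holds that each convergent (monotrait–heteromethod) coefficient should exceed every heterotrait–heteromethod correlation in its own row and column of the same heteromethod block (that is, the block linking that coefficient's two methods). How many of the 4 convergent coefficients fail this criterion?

Checking each validity diagonal entry against its comparison values:
IM (methods 1·2): 0.36 vs {0.19, 0.26, 0.17, 0.36, 0.10, 0.16} → fail.
Opt (methods 1·2): 0.57 vs {0.26, 0.19, 0.15, 0.22, 0.29, 0.42} → pass.
PS (methods 1·2): 0.47 vs {0.36, 0.17, 0.22, 0.15, 0.43, 0.30} → pass.
Res (methods 1·2): 0.81 vs {0.16, 0.10, 0.42, 0.29, 0.30, 0.43} → pass.
1 of 4 fail.

1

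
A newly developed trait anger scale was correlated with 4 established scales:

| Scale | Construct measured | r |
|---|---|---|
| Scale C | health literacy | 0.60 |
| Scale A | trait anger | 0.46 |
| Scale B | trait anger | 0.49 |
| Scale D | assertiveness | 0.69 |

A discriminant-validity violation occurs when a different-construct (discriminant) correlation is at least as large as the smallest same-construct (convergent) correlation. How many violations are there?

2

Convergent (same construct = trait anger): Scale A, Scale B.
Smallest convergent = 0.46. Discriminant values: 0.60, 0.69; count ≥ 0.46 → 2.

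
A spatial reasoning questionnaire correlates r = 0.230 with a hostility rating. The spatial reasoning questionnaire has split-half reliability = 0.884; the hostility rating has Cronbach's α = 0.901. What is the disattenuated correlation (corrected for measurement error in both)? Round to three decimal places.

r_true = r_obs / √(r_xx · r_yy) = 0.230 / √(0.884 × 0.901) = 0.230 / √0.796484 = 0.230 / 0.8925 ≈ 0.258.

0.258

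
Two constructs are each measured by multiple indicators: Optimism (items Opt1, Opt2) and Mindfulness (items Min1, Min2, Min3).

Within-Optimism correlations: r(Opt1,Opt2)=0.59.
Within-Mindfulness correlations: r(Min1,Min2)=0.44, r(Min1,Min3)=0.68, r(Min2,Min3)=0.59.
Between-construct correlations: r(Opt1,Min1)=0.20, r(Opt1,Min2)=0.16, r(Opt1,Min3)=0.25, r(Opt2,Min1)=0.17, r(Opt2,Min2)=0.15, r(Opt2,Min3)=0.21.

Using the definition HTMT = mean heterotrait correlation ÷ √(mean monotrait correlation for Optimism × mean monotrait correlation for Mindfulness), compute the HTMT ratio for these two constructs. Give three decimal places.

Mean between = 1.14/6 = 0.1900.
Mean within-Opt = 0.59/1 = 0.5900; mean within-Min = 1.71/3 = 0.5700.
Geometric mean = √(0.5900 × 0.5700) = 0.5799.
HTMT = 0.1900 / 0.5799 = 0.328.

0.328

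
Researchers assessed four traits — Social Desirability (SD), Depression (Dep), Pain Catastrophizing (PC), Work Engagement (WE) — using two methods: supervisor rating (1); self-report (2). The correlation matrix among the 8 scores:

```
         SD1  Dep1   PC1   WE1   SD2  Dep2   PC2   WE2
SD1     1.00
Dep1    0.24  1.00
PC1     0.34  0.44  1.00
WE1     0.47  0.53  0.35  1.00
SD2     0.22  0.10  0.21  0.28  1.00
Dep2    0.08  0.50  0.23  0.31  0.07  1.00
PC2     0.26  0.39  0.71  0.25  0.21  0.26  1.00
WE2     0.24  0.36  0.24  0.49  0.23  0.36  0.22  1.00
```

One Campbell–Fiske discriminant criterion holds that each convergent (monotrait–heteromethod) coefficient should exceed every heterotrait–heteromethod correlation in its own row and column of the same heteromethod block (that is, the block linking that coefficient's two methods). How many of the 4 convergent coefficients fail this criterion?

1

Each convergent coefficient versus the relevant comparison correlations:
SD (methods 1·2): 0.22 vs {0.08, 0.10, 0.26, 0.21, 0.24, 0.28} → fail.
Dep (methods 1·2): 0.50 vs {0.10, 0.08, 0.39, 0.23, 0.36, 0.31} → pass.
PC (methods 1·2): 0.71 vs {0.21, 0.26, 0.23, 0.39, 0.24, 0.25} → pass.
WE (methods 1·2): 0.49 vs {0.28, 0.24, 0.31, 0.36, 0.25, 0.24} → pass.
1 of 4 fail.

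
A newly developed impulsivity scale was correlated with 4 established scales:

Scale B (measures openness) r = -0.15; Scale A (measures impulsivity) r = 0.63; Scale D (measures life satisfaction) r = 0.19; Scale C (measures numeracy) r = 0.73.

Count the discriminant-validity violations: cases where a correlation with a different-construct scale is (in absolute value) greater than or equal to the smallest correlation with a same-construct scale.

Convergent (same construct = impulsivity): Scale A.
Smallest convergent = 0.63. Discriminant |r|: 0.15, 0.19, 0.73; count ≥ 0.63 → 1.

1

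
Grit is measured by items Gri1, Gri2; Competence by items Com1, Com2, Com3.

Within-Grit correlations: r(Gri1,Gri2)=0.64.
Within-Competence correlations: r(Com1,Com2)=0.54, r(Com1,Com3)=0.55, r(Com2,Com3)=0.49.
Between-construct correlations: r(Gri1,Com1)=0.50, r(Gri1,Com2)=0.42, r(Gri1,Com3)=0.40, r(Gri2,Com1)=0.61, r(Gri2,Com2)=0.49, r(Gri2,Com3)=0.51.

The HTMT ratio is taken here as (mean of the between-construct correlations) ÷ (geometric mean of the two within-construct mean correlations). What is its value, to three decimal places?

0.841

Between-construct mean = 2.93/6 = 0.4883.
Mean within-Gri = 0.64/1 = 0.6400; mean within-Com = 1.58/3 = 0.5267.
Geometric mean = √(0.6400 × 0.5267) = 0.5806.
HTMT = 0.4883 / 0.5806 = 0.841.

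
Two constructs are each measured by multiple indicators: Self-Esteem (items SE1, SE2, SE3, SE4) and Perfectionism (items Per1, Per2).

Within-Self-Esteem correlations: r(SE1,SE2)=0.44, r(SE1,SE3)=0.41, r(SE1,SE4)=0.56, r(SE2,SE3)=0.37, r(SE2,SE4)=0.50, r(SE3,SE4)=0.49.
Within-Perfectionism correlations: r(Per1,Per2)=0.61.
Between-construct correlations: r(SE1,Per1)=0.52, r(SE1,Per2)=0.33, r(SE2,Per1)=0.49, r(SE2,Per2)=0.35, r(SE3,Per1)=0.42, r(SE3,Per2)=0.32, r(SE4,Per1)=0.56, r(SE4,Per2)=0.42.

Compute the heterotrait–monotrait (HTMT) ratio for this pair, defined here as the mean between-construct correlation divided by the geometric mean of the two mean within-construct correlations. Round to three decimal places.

0.803

Between-construct mean = 3.41/8 = 0.4263.
Mean within-SE = 2.77/6 = 0.4617; mean within-Per = 0.61/1 = 0.6100.
Geometric mean = √(0.4617 × 0.6100) = 0.5307.
HTMT = 0.4263 / 0.5307 = 0.803.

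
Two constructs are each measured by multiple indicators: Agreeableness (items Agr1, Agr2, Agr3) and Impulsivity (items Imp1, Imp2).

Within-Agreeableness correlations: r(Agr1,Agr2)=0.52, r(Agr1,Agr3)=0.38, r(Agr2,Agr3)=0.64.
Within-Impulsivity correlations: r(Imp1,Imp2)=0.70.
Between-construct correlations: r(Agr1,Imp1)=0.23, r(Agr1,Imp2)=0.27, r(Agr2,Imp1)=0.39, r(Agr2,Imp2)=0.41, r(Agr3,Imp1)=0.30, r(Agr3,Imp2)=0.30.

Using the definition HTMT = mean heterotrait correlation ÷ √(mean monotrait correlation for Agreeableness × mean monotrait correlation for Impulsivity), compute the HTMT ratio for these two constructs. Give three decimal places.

0.528

Mean heterotrait r = 1.90/6 = 0.3167.
Mean within-Agr = 1.54/3 = 0.5133; mean within-Imp = 0.70/1 = 0.7000.
Geometric mean = √(0.5133 × 0.7000) = 0.5994.
HTMT = 0.3167 / 0.5994 = 0.528.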